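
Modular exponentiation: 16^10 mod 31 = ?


16^1 mod 31 = 16
16^2 mod 31 = 8
16^3 mod 31 = 4
16^4 mod 31 = 2
16^5 mod 31 = 1
16^6 mod 31 = 16
16^7 mod 31 = 8
16^8 mod 31 = 4
16^9 mod 31 = 2
16^10 mod 31 = 1


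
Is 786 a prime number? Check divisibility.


786 / 2 = 393 (exact division)
786 is NOT prime.

No, 786 is not prime


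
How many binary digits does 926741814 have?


926741814 in base 2 = 110111001111001111010100110110
Number of digits = 30

30 digits (base 2)


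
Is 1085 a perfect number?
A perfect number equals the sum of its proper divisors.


Proper divisors of 1085: 1, 5, 7, 31, 35, 155, 217
Sum = 1 + 5 + 7 + 31 + 35 + 155 + 217 = 451

No, 1085 is not perfect (451 ≠ 1085)


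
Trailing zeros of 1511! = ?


floor(1511/5) = 302
floor(1511/25) = 60
floor(1511/125) = 12
floor(1511/625) = 2
Total = 376

376 trailing zeros


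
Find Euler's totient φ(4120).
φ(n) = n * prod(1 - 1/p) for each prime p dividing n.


4120 = 2^3 × 5 × 103
Prime factors: 2, 5, 103
φ(4120) = 4120 × (1-1/2) × (1-1/5) × (1-1/103)
= 4120 × 1/2 × 4/5 × 102/103 = 1632

φ(4120) = 1632


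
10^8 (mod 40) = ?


10^1 mod 40 = 10
10^2 mod 40 = 20
10^3 mod 40 = 0
10^4 mod 40 = 0
10^5 mod 40 = 0
10^6 mod 40 = 0
10^7 mod 40 = 0
10^8 mod 40 = 0


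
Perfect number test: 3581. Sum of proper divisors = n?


Proper divisors of 3581: 1
Sum = 1 = 1

No, 3581 is not perfect (1 ≠ 3581)


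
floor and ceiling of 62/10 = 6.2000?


62/10 = 6.2000
floor = 6
ceil = 7

floor = 6, ceil = 7


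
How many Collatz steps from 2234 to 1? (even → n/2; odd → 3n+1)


2234 → 1117 → 3352 → 1676 → 838 → 419 → 1258 → 629 → 1888 → 944 → 472 → 236 → 118 → 59 → 178 → 89 → 268 → 134 → 67 → 202 → 101 → 304 → 152 → 76 → 38 → 19 → 58 → 29 → 88 → 44 → 22 → 11 → 34 → 17 → 52 → 26 → 13 → 40 → 20 → 10 → 5 → 16 → 8 → 4 → 2 → 1
Total steps = 45

45 steps


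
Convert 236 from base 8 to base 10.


236 (base 8) = 158 (decimal)
158 (decimal) = 158 (base 10)


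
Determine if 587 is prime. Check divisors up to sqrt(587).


Check divisors up to sqrt(587) = 24.2281
No divisors found.
587 is prime.

Yes, 587 is prime


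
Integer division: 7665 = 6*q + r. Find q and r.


7665 = 6 * 1277 + 3
Check: 7662 + 3 = 7665

q = 1277, r = 3


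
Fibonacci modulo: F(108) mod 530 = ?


F(k) mod 530 for k=1..108:
1, 1, 2, 3, 5, 8, 13, 21, 34, 55, 89, 144, 233, 377, 80, 457, 7, 464, 471, 405, 346, 221, 37, 258, 295, 23, 318, 341, 129, 470, 69, 9, 78, 87, 165, 252, 417, 139, 26, 165, 191, 356, 17, 373, 390, 233, 93, 326, 419, 215, 104, 319, 423, 212, 105, 317, 422, 209, 101, 310, 411, 191, 72, 263, 335, 68, 403, 471, 344, 285, 99, 384, 483, 337, 290, 97, 387, 484, 341, 295, 106, 401, 507, 378, 355, 203, 28, 231, 259, 490, 219, 179, 398, 47, 445, 492, 407, 369, 246, 85, 331, 416, 217, 103, 320, 423, 213, 106
F(108) mod 530 = 106


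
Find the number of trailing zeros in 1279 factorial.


floor(1279/5) = 255
floor(1279/25) = 51
floor(1279/125) = 10
floor(1279/625) = 2
Total = 318

318 trailing zeros


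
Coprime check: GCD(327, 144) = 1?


Euclidean algorithm:
327 = 2 * 144 + 39
144 = 3 * 39 + 27
39 = 1 * 27 + 12
27 = 2 * 12 + 3
12 = 4 * 3 + 0
GCD(327, 144) = 3

No, not coprime (GCD = 3)


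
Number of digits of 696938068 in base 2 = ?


696938068 in base 2 = 101001100010100110111001010100
Number of digits = 30

30 digits (base 2)


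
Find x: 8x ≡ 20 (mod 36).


GCD(8, 36) = 4 divides 20
Divide: 2x ≡ 5 (mod 9)
x ≡ 7 (mod 9)


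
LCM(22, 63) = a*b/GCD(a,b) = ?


GCD(22, 63) = 1
LCM = 22*63/1 = 1386/1 = 1386

LCM = 1386


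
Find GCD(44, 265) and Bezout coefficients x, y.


Tabular extended Euclidean (each row: r = 44*s + 265*t):
r=44, s=1, t=0
r=265, s=0, t=1
q=0: r=44, s=1, t=0   [44*(1) + 265*(0) = 44]
q=6: r=1, s=-6, t=1   [44*(-6) + 265*(1) = 1]
q=44: r=0, s=265, t=-44   [44*(265) + 265*(-44) = 0]
GCD = 1; from the row with r=1: x=-6, y=1
Check: 44*(-6) + 265*(1) = -264 + 265 = 1

GCD = 1, x = -6, y = 1


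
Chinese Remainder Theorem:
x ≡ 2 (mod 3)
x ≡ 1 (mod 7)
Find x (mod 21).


M = 3*7 = 21
M1 = M/3 = 7, M2 = M/7 = 3
M1^(-1) mod 3 = 1, M2^(-1) mod 7 = 5
x = 2*7*1 + 1*3*5 = 29
29 mod 21 = 8
Check: 8 mod 3 = 2 ✓, 8 mod 7 = 1 ✓

x ≡ 8 (mod 21)


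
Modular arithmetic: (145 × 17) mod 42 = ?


145 × 17 = 2465
2465 mod 42 = 29


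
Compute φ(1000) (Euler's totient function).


1000 = 2^3 × 5^3
Prime factors: 2, 5
φ(1000) = 1000 × (1-1/2) × (1-1/5)
= 1000 × 1/2 × 4/5 = 400

φ(1000) = 400


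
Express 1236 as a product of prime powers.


1236 / 2 = 618
618 / 2 = 309
309 / 3 = 103
103 / 103 = 1
1236 = 2^2 × 3 × 103


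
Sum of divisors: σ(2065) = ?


Divisors of 2065: 1, 5, 7, 35, 59, 295, 413, 2065
Sum = 1 + 5 + 7 + 35 + 59 + 295 + 413 + 2065 = 2880

σ(2065) = 2880


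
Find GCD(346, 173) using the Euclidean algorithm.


346 = 2 * 173 + 0
GCD = 173


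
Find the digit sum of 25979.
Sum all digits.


2 + 5 + 9 + 7 + 9 = 32


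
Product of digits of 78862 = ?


7 × 8 × 8 × 6 × 2 = 5376


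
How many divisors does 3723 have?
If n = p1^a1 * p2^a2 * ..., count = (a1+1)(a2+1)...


3723 = 3^1 × 17^1 × 73^1
d(3723) = (1+1) × (1+1) × (1+1) = 8

8 divisors


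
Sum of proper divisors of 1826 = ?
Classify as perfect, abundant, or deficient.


Proper divisors: 1, 2, 11, 22, 83, 166, 913
Sum = 1 + 2 + 11 + 22 + 83 + 166 + 913 = 1198
1198 < 1826 → deficient

s(1826) = 1198 (deficient)


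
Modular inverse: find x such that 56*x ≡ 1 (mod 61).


Use the extended Euclidean algorithm on (61, 56); each row r = 61*s + 56*t:
r=61, s=1, t=0
r=56, s=0, t=1
q=1: r=5, s=1, t=-1   [61*(1) + 56*(-1) = 5]
q=11: r=1, s=-11, t=12   [61*(-11) + 56*(12) = 1]
q=5: r=0, s=56, t=-61   [61*(56) + 56*(-61) = 0]
GCD = 1 with t = 12, so 56*(12) ≡ 1 (mod 61)
Inverse = 12 mod 61 = 12
Check: 56 * 12 = 672 ≡ 1 (mod 61)

56^(-1) ≡ 12 (mod 61)


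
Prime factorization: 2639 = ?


2639 / 7 = 377
377 / 13 = 29
29 / 29 = 1
2639 = 7 × 13 × 29


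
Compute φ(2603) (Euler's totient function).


2603 = 19 × 137
Prime factors: 19, 137
φ(2603) = 2603 × (1-1/19) × (1-1/137)
= 2603 × 18/19 × 136/137 = 2448

φ(2603) = 2448


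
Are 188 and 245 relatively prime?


Euclidean algorithm:
245 = 1 * 188 + 57
188 = 3 * 57 + 17
57 = 3 * 17 + 6
17 = 2 * 6 + 5
6 = 1 * 5 + 1
5 = 5 * 1 + 0
GCD(188, 245) = 1

Yes, coprime (GCD = 1)


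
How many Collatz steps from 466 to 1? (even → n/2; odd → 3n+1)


466 → 233 → 700 → 350 → 175 → 526 → 263 → 790 → 395 → 1186 → 593 → 1780 → 890 → 445 → 1336 → 668 → 334 → 167 → 502 → 251 → 754 → 377 → 1132 → 566 → 283 → 850 → 425 → 1276 → 638 → 319 → 958 → 479 → 1438 → 719 → 2158 → 1079 → 3238 → 1619 → 4858 → 2429 → 7288 → 3644 → 1822 → 911 → 2734 → 1367 → 4102 → 2051 → 6154 → 3077 → 9232 → 4616 → 2308 → 1154 → 577 → 1732 → 866 → 433 → 1300 → 650 → 325 → 976 → 488 → 244 → 122 → 61 → 184 → 92 → 46 → 23 → 70 → 35 → 106 → 53 → 160 → 80 → 40 → 20 → 10 → 5 → 16 → 8 → 4 → 2 → 1
Total steps = 84

84 steps


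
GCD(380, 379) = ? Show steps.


380 = 1 * 379 + 1
379 = 379 * 1 + 0
GCD = 1


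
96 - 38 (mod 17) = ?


96 - 38 = 58
58 mod 17 = 7


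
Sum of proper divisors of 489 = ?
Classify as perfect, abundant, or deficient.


Proper divisors: 1, 3, 163
Sum = 1 + 3 + 163 = 167
167 < 489 → deficient

s(489) = 167 (deficient)


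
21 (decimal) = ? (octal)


21 (base 10) = 21 (decimal)
21 (decimal) = 25 (base 8)


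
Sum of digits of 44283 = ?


4 + 4 + 2 + 8 + 3 = 21


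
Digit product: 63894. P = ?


6 × 3 × 8 × 9 × 4 = 5184


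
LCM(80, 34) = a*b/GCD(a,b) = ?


GCD(80, 34) = 2
LCM = 80*34/2 = 2720/2 = 1360

LCM = 1360


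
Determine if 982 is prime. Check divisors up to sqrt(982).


982 / 2 = 491 (exact division)
982 is NOT prime.

No, 982 is not prime


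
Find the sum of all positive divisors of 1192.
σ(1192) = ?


Divisors of 1192: 1, 2, 4, 8, 149, 298, 596, 1192
Sum = 1 + 2 + 4 + 8 + 149 + 298 + 596 + 1192 = 2250

σ(1192) = 2250


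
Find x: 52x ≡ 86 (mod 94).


GCD(52, 94) = 2 divides 86
Divide: 26x ≡ 43 (mod 47)
x ≡ 36 (mod 47)


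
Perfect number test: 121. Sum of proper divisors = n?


Proper divisors of 121: 1, 11
Sum = 1 + 11 = 12

No, 121 is not perfect (12 ≠ 121)


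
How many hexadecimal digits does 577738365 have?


577738365 in base 16 = 226F967D
Number of digits = 8

8 digits (base 16)


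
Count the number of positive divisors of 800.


800 = 2^5 × 5^2
d(800) = (5+1) × (2+1) = 18

18 divisors


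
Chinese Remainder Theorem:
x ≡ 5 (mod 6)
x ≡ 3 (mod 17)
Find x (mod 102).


M = 6*17 = 102
M1 = M/6 = 17, M2 = M/17 = 6
M1^(-1) mod 6 = 5, M2^(-1) mod 17 = 3
x = 5*17*5 + 3*6*3 = 479
479 mod 102 = 71
Check: 71 mod 6 = 5 ✓, 71 mod 17 = 3 ✓

x ≡ 71 (mod 102)


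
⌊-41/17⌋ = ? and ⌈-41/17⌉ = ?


-41/17 = -2.4118
floor = -3
ceil = -2

floor = -3, ceil = -2


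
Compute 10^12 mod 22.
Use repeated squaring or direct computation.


10^1 mod 22 = 10
10^2 mod 22 = 12
10^3 mod 22 = 10
10^4 mod 22 = 12
10^5 mod 22 = 10
10^6 mod 22 = 12
10^7 mod 22 = 10
10^8 mod 22 = 12
10^9 mod 22 = 10
10^10 mod 22 = 12
10^11 mod 22 = 10
10^12 mod 22 = 12


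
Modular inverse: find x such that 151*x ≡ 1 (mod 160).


Use the extended Euclidean algorithm on (160, 151); each row r = 160*s + 151*t:
r=160, s=1, t=0
r=151, s=0, t=1
q=1: r=9, s=1, t=-1   [160*(1) + 151*(-1) = 9]
q=16: r=7, s=-16, t=17   [160*(-16) + 151*(17) = 7]
q=1: r=2, s=17, t=-18   [160*(17) + 151*(-18) = 2]
q=3: r=1, s=-67, t=71   [160*(-67) + 151*(71) = 1]
q=2: r=0, s=151, t=-160   [160*(151) + 151*(-160) = 0]
GCD = 1 with t = 71, so 151*(71) ≡ 1 (mod 160)
Inverse = 71 mod 160 = 71
Check: 151 * 71 = 10721 ≡ 1 (mod 160)

151^(-1) ≡ 71 (mod 160)


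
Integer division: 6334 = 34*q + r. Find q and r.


6334 = 34 * 186 + 10
Check: 6324 + 10 = 6334

q = 186, r = 10


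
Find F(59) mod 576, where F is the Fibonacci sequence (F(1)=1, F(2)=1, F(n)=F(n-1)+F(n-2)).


F(k) mod 576 for k=1..59:
1, 1, 2, 3, 5, 8, 13, 21, 34, 55, 89, 144, 233, 377, 34, 411, 445, 280, 149, 429, 2, 431, 433, 288, 145, 433, 2, 435, 437, 296, 157, 453, 34, 487, 521, 432, 377, 233, 34, 267, 301, 568, 293, 285, 2, 287, 289, 0, 289, 289, 2, 291, 293, 8, 301, 309, 34, 343, 377
F(59) mod 576 = 377


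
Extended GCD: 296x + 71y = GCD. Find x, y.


Tabular extended Euclidean (each row: r = 296*s + 71*t):
r=296, s=1, t=0
r=71, s=0, t=1
q=4: r=12, s=1, t=-4   [296*(1) + 71*(-4) = 12]
q=5: r=11, s=-5, t=21   [296*(-5) + 71*(21) = 11]
q=1: r=1, s=6, t=-25   [296*(6) + 71*(-25) = 1]
q=11: r=0, s=-71, t=296   [296*(-71) + 71*(296) = 0]
GCD = 1; from the row with r=1: x=6, y=-25
Check: 296*(6) + 71*(-25) = 1776 - 1775 = 1

GCD = 1, x = 6, y = -25


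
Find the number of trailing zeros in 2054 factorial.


floor(2054/5) = 410
floor(2054/25) = 82
floor(2054/125) = 16
floor(2054/625) = 3
Total = 511

511 trailing zeros


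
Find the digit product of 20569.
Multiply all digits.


2 × 0 × 5 × 6 × 9 = 0


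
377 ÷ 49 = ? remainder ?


377 = 49 * 7 + 34
Check: 343 + 34 = 377

q = 7, r = 34


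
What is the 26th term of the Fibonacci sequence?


Sequence: 1, 1, 2, 3, 5, 8, 13, 21, 34, 55, 89, 144, 233, 377, 610, 987, 1597, 2584, 4181, 6765, 10946, 17711, 28657, 46368, 75025, 121393
F(26) = 121393


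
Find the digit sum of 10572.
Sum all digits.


1 + 0 + 5 + 7 + 2 = 15


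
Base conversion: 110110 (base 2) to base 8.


110110 (base 2) = 54 (decimal)
54 (decimal) = 66 (base 8)


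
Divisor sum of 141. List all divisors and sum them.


Divisors of 141: 1, 3, 47, 141
Sum = 1 + 3 + 47 + 141 = 192

σ(141) = 192


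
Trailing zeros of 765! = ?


floor(765/5) = 153
floor(765/25) = 30
floor(765/125) = 6
floor(765/625) = 1
Total = 190

190 trailing zeros


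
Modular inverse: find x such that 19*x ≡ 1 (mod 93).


Use the extended Euclidean algorithm on (93, 19); each row r = 93*s + 19*t:
r=93, s=1, t=0
r=19, s=0, t=1
q=4: r=17, s=1, t=-4   [93*(1) + 19*(-4) = 17]
q=1: r=2, s=-1, t=5   [93*(-1) + 19*(5) = 2]
q=8: r=1, s=9, t=-44   [93*(9) + 19*(-44) = 1]
q=2: r=0, s=-19, t=93   [93*(-19) + 19*(93) = 0]
GCD = 1 with t = -44, so 19*(-44) ≡ 1 (mod 93)
Inverse = -44 mod 93 = 49
Check: 19 * 49 = 931 ≡ 1 (mod 93)

19^(-1) ≡ 49 (mod 93)


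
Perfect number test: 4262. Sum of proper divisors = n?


Proper divisors of 4262: 1, 2, 2131
Sum = 1 + 2 + 2131 = 2134

No, 4262 is not perfect (2134 ≠ 4262)


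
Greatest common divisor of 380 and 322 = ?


380 = 1 * 322 + 58
322 = 5 * 58 + 32
58 = 1 * 32 + 26
32 = 1 * 26 + 6
26 = 4 * 6 + 2
6 = 3 * 2 + 0
GCD = 2


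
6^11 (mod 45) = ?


6^1 mod 45 = 6
6^2 mod 45 = 36
6^3 mod 45 = 36
6^4 mod 45 = 36
6^5 mod 45 = 36
6^6 mod 45 = 36
6^7 mod 45 = 36
6^8 mod 45 = 36
6^9 mod 45 = 36
6^10 mod 45 = 36
6^11 mod 45 = 36


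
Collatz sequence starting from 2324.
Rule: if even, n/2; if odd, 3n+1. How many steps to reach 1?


2324 → 1162 → 581 → 1744 → 872 → 436 → 218 → 109 → 328 → 164 → 82 → 41 → 124 → 62 → 31 → 94 → 47 → 142 → 71 → 214 → 107 → 322 → 161 → 484 → 242 → 121 → 364 → 182 → 91 → 274 → 137 → 412 → 206 → 103 → 310 → 155 → 466 → 233 → 700 → 350 → 175 → 526 → 263 → 790 → 395 → 1186 → 593 → 1780 → 890 → 445 → 1336 → 668 → 334 → 167 → 502 → 251 → 754 → 377 → 1132 → 566 → 283 → 850 → 425 → 1276 → 638 → 319 → 958 → 479 → 1438 → 719 → 2158 → 1079 → 3238 → 1619 → 4858 → 2429 → 7288 → 3644 → 1822 → 911 → 2734 → 1367 → 4102 → 2051 → 6154 → 3077 → 9232 → 4616 → 2308 → 1154 → 577 → 1732 → 866 → 433 → 1300 → 650 → 325 → 976 → 488 → 244 → 122 → 61 → 184 → 92 → 46 → 23 → 70 → 35 → 106 → 53 → 160 → 80 → 40 → 20 → 10 → 5 → 16 → 8 → 4 → 2 → 1
Total steps = 120

120 steps


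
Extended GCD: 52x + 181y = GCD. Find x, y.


Tabular extended Euclidean (each row: r = 52*s + 181*t):
r=52, s=1, t=0
r=181, s=0, t=1
q=0: r=52, s=1, t=0   [52*(1) + 181*(0) = 52]
q=3: r=25, s=-3, t=1   [52*(-3) + 181*(1) = 25]
q=2: r=2, s=7, t=-2   [52*(7) + 181*(-2) = 2]
q=12: r=1, s=-87, t=25   [52*(-87) + 181*(25) = 1]
q=2: r=0, s=181, t=-52   [52*(181) + 181*(-52) = 0]
GCD = 1; from the row with r=1: x=-87, y=25
Check: 52*(-87) + 181*(25) = -4524 + 4525 = 1

GCD = 1, x = -87, y = 25


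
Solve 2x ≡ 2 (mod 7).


GCD(2, 7) = 1, unique solution
a^(-1) mod 7 = 4
x = 4 * 2 mod 7 = 1

x ≡ 1 (mod 7)


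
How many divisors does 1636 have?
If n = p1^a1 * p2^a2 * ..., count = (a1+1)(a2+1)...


1636 = 2^2 × 409^1
d(1636) = (2+1) × (1+1) = 6

6 divisors


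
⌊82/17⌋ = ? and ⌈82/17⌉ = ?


82/17 = 4.8235
floor = 4
ceil = 5

floor = 4, ceil = 5


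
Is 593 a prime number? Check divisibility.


Check divisors up to sqrt(593) = 24.3516
No divisors found.
593 is prime.

Yes, 593 is prime


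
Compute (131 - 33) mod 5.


131 - 33 = 98
98 mod 5 = 3


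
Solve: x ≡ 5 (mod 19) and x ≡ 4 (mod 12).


M = 19*12 = 228
M1 = M/19 = 12, M2 = M/12 = 19
M1^(-1) mod 19 = 8, M2^(-1) mod 12 = 7
x = 5*12*8 + 4*19*7 = 1012
1012 mod 228 = 100
Check: 100 mod 19 = 5 ✓, 100 mod 12 = 4 ✓

x ≡ 100 (mod 228)


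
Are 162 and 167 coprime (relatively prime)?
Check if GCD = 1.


Euclidean algorithm:
167 = 1 * 162 + 5
162 = 32 * 5 + 2
5 = 2 * 2 + 1
2 = 2 * 1 + 0
GCD(162, 167) = 1

Yes, coprime (GCD = 1)


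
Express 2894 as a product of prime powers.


2894 / 2 = 1447
1447 / 1447 = 1
2894 = 2 × 1447


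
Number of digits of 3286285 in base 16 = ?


3286285 in base 16 = 32250D
Number of digits = 6

6 digits (base 16)


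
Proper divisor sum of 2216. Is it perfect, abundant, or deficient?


Proper divisors: 1, 2, 4, 8, 277, 554, 1108
Sum = 1 + 2 + 4 + 8 + 277 + 554 + 1108 = 1954
1954 < 2216 → deficient

s(2216) = 1954 (deficient)


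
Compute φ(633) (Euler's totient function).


633 = 3 × 211
Prime factors: 3, 211
φ(633) = 633 × (1-1/3) × (1-1/211)
= 633 × 2/3 × 210/211 = 420

φ(633) = 420


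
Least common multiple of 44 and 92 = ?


GCD(44, 92) = 4
LCM = 44*92/4 = 4048/4 = 1012

LCM = 1012


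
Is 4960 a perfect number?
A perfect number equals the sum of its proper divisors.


Proper divisors of 4960: 1, 2, 4, 5, 8, 10, 16, 20, 31, 32, 40, 62, 80, 124, 155, 160, 248, 310, 496, 620, 992, 1240, 2480
Sum = 1 + 2 + 4 + 5 + 8 + 10 + 16 + 20 + 31 + 32 + 40 + 62 + 80 + 124 + 155 + 160 + 248 + 310 + 496 + 620 + 992 + 1240 + 2480 = 7136

No, 4960 is not perfect (7136 ≠ 4960)


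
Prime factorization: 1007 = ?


1007 / 19 = 53
53 / 53 = 1
1007 = 19 × 53


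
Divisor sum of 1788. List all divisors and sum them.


Divisors of 1788: 1, 2, 3, 4, 6, 12, 149, 298, 447, 596, 894, 1788
Sum = 1 + 2 + 3 + 4 + 6 + 12 + 149 + 298 + 447 + 596 + 894 + 1788 = 4200

σ(1788) = 4200


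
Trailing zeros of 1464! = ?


floor(1464/5) = 292
floor(1464/25) = 58
floor(1464/125) = 11
floor(1464/625) = 2
Total = 363

363 trailing zeros


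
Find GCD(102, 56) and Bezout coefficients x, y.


Tabular extended Euclidean (each row: r = 102*s + 56*t):
r=102, s=1, t=0
r=56, s=0, t=1
q=1: r=46, s=1, t=-1   [102*(1) + 56*(-1) = 46]
q=1: r=10, s=-1, t=2   [102*(-1) + 56*(2) = 10]
q=4: r=6, s=5, t=-9   [102*(5) + 56*(-9) = 6]
q=1: r=4, s=-6, t=11   [102*(-6) + 56*(11) = 4]
q=1: r=2, s=11, t=-20   [102*(11) + 56*(-20) = 2]
q=2: r=0, s=-28, t=51   [102*(-28) + 56*(51) = 0]
GCD = 2; from the row with r=2: x=11, y=-20
Check: 102*(11) + 56*(-20) = 1122 - 1120 = 2

GCD = 2, x = 11, y = -20


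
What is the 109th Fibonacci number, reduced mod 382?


F(k) mod 382 for k=1..109:
1, 1, 2, 3, 5, 8, 13, 21, 34, 55, 89, 144, 233, 377, 228, 223, 69, 292, 361, 271, 250, 139, 7, 146, 153, 299, 70, 369, 57, 44, 101, 145, 246, 9, 255, 264, 137, 19, 156, 175, 331, 124, 73, 197, 270, 85, 355, 58, 31, 89, 120, 209, 329, 156, 103, 259, 362, 239, 219, 76, 295, 371, 284, 273, 175, 66, 241, 307, 166, 91, 257, 348, 223, 189, 30, 219, 249, 86, 335, 39, 374, 31, 23, 54, 77, 131, 208, 339, 165, 122, 287, 27, 314, 341, 273, 232, 123, 355, 96, 69, 165, 234, 17, 251, 268, 137, 23, 160, 183
F(109) mod 382 = 183


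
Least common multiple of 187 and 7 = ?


GCD(187, 7) = 1
LCM = 187*7/1 = 1309/1 = 1309

LCM = 1309


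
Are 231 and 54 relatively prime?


Euclidean algorithm:
231 = 4 * 54 + 15
54 = 3 * 15 + 9
15 = 1 * 9 + 6
9 = 1 * 6 + 3
6 = 2 * 3 + 0
GCD(231, 54) = 3

No, not coprime (GCD = 3)


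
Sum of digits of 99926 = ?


9 + 9 + 9 + 2 + 6 = 35


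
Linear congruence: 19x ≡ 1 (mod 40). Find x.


GCD(19, 40) = 1, unique solution
a^(-1) mod 40 = 19
x = 19 * 1 mod 40 = 19

x ≡ 19 (mod 40)


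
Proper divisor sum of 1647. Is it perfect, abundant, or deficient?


Proper divisors: 1, 3, 9, 27, 61, 183, 549
Sum = 1 + 3 + 9 + 27 + 61 + 183 + 549 = 833
833 < 1647 → deficient

s(1647) = 833 (deficient)


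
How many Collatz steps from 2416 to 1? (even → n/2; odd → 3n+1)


2416 → 1208 → 604 → 302 → 151 → 454 → 227 → 682 → 341 → 1024 → 512 → 256 → 128 → 64 → 32 → 16 → 8 → 4 → 2 → 1
Total steps = 19

19 steps


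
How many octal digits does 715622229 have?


715622229 in base 8 = 5251703525
Number of digits = 10

10 digits (base 8)


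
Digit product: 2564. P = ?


2 × 5 × 6 × 4 = 240


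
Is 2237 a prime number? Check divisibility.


Check divisors up to sqrt(2237) = 47.2969
No divisors found.
2237 is prime.

Yes, 2237 is prime


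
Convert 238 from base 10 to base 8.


238 (base 10) = 238 (decimal)
238 (decimal) = 356 (base 8)


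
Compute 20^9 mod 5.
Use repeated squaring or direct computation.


20^1 mod 5 = 0
20^2 mod 5 = 0
20^3 mod 5 = 0
20^4 mod 5 = 0
20^5 mod 5 = 0
20^6 mod 5 = 0
20^7 mod 5 = 0
20^8 mod 5 = 0
20^9 mod 5 = 0


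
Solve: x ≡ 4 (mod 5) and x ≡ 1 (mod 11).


M = 5*11 = 55
M1 = M/5 = 11, M2 = M/11 = 5
M1^(-1) mod 5 = 1, M2^(-1) mod 11 = 9
x = 4*11*1 + 1*5*9 = 89
89 mod 55 = 34
Check: 34 mod 5 = 4 ✓, 34 mod 11 = 1 ✓

x ≡ 34 (mod 55)


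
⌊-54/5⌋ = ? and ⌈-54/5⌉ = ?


-54/5 = -10.8000
floor = -11
ceil = -10

floor = -11, ceil = -10


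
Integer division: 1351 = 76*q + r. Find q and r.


1351 = 76 * 17 + 59
Check: 1292 + 59 = 1351

q = 17, r = 59


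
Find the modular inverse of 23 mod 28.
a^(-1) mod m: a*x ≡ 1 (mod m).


Use the extended Euclidean algorithm on (28, 23); each row r = 28*s + 23*t:
r=28, s=1, t=0
r=23, s=0, t=1
q=1: r=5, s=1, t=-1   [28*(1) + 23*(-1) = 5]
q=4: r=3, s=-4, t=5   [28*(-4) + 23*(5) = 3]
q=1: r=2, s=5, t=-6   [28*(5) + 23*(-6) = 2]
q=1: r=1, s=-9, t=11   [28*(-9) + 23*(11) = 1]
q=2: r=0, s=23, t=-28   [28*(23) + 23*(-28) = 0]
GCD = 1 with t = 11, so 23*(11) ≡ 1 (mod 28)
Inverse = 11 mod 28 = 11
Check: 23 * 11 = 253 ≡ 1 (mod 28)

23^(-1) ≡ 11 (mod 28)


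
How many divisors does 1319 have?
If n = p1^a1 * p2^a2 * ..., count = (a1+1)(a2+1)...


1319 = 1319^1
d(1319) = (1+1) = 2

2 divisors


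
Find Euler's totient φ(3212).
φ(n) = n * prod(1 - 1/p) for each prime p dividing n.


3212 = 2^2 × 11 × 73
Prime factors: 2, 11, 73
φ(3212) = 3212 × (1-1/2) × (1-1/11) × (1-1/73)
= 3212 × 1/2 × 10/11 × 72/73 = 1440

φ(3212) = 1440


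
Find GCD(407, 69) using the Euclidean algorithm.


407 = 5 * 69 + 62
69 = 1 * 62 + 7
62 = 8 * 7 + 6
7 = 1 * 6 + 1
6 = 6 * 1 + 0
GCD = 1


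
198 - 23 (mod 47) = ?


198 - 23 = 175
175 mod 47 = 34


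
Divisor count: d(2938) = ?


2938 = 2^1 × 13^1 × 113^1
d(2938) = (1+1) × (1+1) × (1+1) = 8

8 divisors


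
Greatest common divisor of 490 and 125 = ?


490 = 3 * 125 + 115
125 = 1 * 115 + 10
115 = 11 * 10 + 5
10 = 2 * 5 + 0
GCD = 5


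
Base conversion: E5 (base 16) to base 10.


E5 (base 16) = 229 (decimal)
229 (decimal) = 229 (base 10)


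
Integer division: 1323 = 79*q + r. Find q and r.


1323 = 79 * 16 + 59
Check: 1264 + 59 = 1323

q = 16, r = 59


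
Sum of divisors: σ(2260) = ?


Divisors of 2260: 1, 2, 4, 5, 10, 20, 113, 226, 452, 565, 1130, 2260
Sum = 1 + 2 + 4 + 5 + 10 + 20 + 113 + 226 + 452 + 565 + 1130 + 2260 = 4788

σ(2260) = 4788


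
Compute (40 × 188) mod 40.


40 × 188 = 7520
7520 mod 40 = 0


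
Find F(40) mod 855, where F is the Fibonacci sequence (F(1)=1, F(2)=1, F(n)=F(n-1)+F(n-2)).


F(k) mod 855 for k=1..40:
1, 1, 2, 3, 5, 8, 13, 21, 34, 55, 89, 144, 233, 377, 610, 132, 742, 19, 761, 780, 686, 611, 442, 198, 640, 838, 623, 606, 374, 125, 499, 624, 268, 37, 305, 342, 647, 134, 781, 60
F(40) mod 855 = 60


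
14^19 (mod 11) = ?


14^1 mod 11 = 3
14^2 mod 11 = 9
14^3 mod 11 = 5
14^4 mod 11 = 4
14^5 mod 11 = 1
14^6 mod 11 = 3
14^7 mod 11 = 9
14^8 mod 11 = 5
14^9 mod 11 = 4
14^10 mod 11 = 1
14^11 mod 11 = 3
14^12 mod 11 = 9
14^13 mod 11 = 5
14^14 mod 11 = 4
14^15 mod 11 = 1
14^16 mod 11 = 3
14^17 mod 11 = 9
14^18 mod 11 = 5
14^19 mod 11 = 4


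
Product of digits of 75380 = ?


7 × 5 × 3 × 8 × 0 = 0


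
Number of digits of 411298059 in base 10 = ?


411298059 has 9 digits in base 10
floor(log10(411298059)) + 1 = floor(8.6142) + 1 = 9

9 digits (base 10)


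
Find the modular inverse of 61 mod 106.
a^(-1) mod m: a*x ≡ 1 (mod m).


Use the extended Euclidean algorithm on (106, 61); each row r = 106*s + 61*t:
r=106, s=1, t=0
r=61, s=0, t=1
q=1: r=45, s=1, t=-1   [106*(1) + 61*(-1) = 45]
q=1: r=16, s=-1, t=2   [106*(-1) + 61*(2) = 16]
q=2: r=13, s=3, t=-5   [106*(3) + 61*(-5) = 13]
q=1: r=3, s=-4, t=7   [106*(-4) + 61*(7) = 3]
q=4: r=1, s=19, t=-33   [106*(19) + 61*(-33) = 1]
q=3: r=0, s=-61, t=106   [106*(-61) + 61*(106) = 0]
GCD = 1 with t = -33, so 61*(-33) ≡ 1 (mod 106)
Inverse = -33 mod 106 = 73
Check: 61 * 73 = 4453 ≡ 1 (mod 106)

61^(-1) ≡ 73 (mod 106)


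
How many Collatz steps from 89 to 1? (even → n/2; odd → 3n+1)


89 → 268 → 134 → 67 → 202 → 101 → 304 → 152 → 76 → 38 → 19 → 58 → 29 → 88 → 44 → 22 → 11 → 34 → 17 → 52 → 26 → 13 → 40 → 20 → 10 → 5 → 16 → 8 → 4 → 2 → 1
Total steps = 30

30 steps


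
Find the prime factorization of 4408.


4408 / 2 = 2204
2204 / 2 = 1102
1102 / 2 = 551
551 / 19 = 29
29 / 29 = 1
4408 = 2^3 × 19 × 29


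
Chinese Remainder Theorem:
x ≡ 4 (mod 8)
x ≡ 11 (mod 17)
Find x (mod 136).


M = 8*17 = 136
M1 = M/8 = 17, M2 = M/17 = 8
M1^(-1) mod 8 = 1, M2^(-1) mod 17 = 15
x = 4*17*1 + 11*8*15 = 1388
1388 mod 136 = 28
Check: 28 mod 8 = 4 ✓, 28 mod 17 = 11 ✓

x ≡ 28 (mod 136)


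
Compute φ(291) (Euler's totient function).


291 = 3 × 97
Prime factors: 3, 97
φ(291) = 291 × (1-1/3) × (1-1/97)
= 291 × 2/3 × 96/97 = 192

φ(291) = 192


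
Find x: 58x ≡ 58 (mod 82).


GCD(58, 82) = 2 divides 58
Divide: 29x ≡ 29 (mod 41)
x ≡ 1 (mod 41)


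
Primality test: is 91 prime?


91 / 7 = 13 (exact division)
91 is NOT prime.

No, 91 is not prime


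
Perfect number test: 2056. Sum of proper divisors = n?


Proper divisors of 2056: 1, 2, 4, 8, 257, 514, 1028
Sum = 1 + 2 + 4 + 8 + 257 + 514 + 1028 = 1814

No, 2056 is not perfect (1814 ≠ 2056)


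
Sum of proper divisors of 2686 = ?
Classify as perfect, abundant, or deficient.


Proper divisors: 1, 2, 17, 34, 79, 158, 1343
Sum = 1 + 2 + 17 + 34 + 79 + 158 + 1343 = 1634
1634 < 2686 → deficient

s(2686) = 1634 (deficient)


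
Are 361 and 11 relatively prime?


Euclidean algorithm:
361 = 32 * 11 + 9
11 = 1 * 9 + 2
9 = 4 * 2 + 1
2 = 2 * 1 + 0
GCD(361, 11) = 1

Yes, coprime (GCD = 1)


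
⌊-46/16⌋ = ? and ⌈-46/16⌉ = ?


-46/16 = -2.8750
floor = -3
ceil = -2

floor = -3, ceil = -2


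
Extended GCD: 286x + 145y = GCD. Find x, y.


Tabular extended Euclidean (each row: r = 286*s + 145*t):
r=286, s=1, t=0
r=145, s=0, t=1
q=1: r=141, s=1, t=-1   [286*(1) + 145*(-1) = 141]
q=1: r=4, s=-1, t=2   [286*(-1) + 145*(2) = 4]
q=35: r=1, s=36, t=-71   [286*(36) + 145*(-71) = 1]
q=4: r=0, s=-145, t=286   [286*(-145) + 145*(286) = 0]
GCD = 1; from the row with r=1: x=36, y=-71
Check: 286*(36) + 145*(-71) = 10296 - 10295 = 1

GCD = 1, x = 36, y = -71


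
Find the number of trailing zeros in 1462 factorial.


floor(1462/5) = 292
floor(1462/25) = 58
floor(1462/125) = 11
floor(1462/625) = 2
Total = 363

363 trailing zeros


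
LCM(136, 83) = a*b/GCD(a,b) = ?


GCD(136, 83) = 1
LCM = 136*83/1 = 11288/1 = 11288

LCM = 11288


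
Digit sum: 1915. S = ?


1 + 9 + 1 + 5 = 16


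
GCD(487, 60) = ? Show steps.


487 = 8 * 60 + 7
60 = 8 * 7 + 4
7 = 1 * 4 + 3
4 = 1 * 3 + 1
3 = 3 * 1 + 0
GCD = 1


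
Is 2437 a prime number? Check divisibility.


Check divisors up to sqrt(2437) = 49.3660
No divisors found.
2437 is prime.

Yes, 2437 is prime


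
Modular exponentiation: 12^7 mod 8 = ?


12^1 mod 8 = 4
12^2 mod 8 = 0
12^3 mod 8 = 0
12^4 mod 8 = 0
12^5 mod 8 = 0
12^6 mod 8 = 0
12^7 mod 8 = 0


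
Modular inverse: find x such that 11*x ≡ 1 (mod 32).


Use the extended Euclidean algorithm on (32, 11); each row r = 32*s + 11*t:
r=32, s=1, t=0
r=11, s=0, t=1
q=2: r=10, s=1, t=-2   [32*(1) + 11*(-2) = 10]
q=1: r=1, s=-1, t=3   [32*(-1) + 11*(3) = 1]
q=10: r=0, s=11, t=-32   [32*(11) + 11*(-32) = 0]
GCD = 1 with t = 3, so 11*(3) ≡ 1 (mod 32)
Inverse = 3 mod 32 = 3
Check: 11 * 3 = 33 ≡ 1 (mod 32)

11^(-1) ≡ 3 (mod 32)


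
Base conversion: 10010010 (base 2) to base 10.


10010010 (base 2) = 146 (decimal)
146 (decimal) = 146 (base 10)


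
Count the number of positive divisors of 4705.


4705 = 5^1 × 941^1
d(4705) = (1+1) × (1+1) = 4

4 divisors


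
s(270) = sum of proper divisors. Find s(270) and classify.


Proper divisors: 1, 2, 3, 5, 6, 9, 10, 15, 18, 27, 30, 45, 54, 90, 135
Sum = 1 + 2 + 3 + 5 + 6 + 9 + 10 + 15 + 18 + 27 + 30 + 45 + 54 + 90 + 135 = 450
450 > 270 → abundant

s(270) = 450 (abundant)


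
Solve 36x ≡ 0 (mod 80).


GCD(36, 80) = 4 divides 0
Divide: 9x ≡ 0 (mod 20)
x ≡ 0 (mod 20)


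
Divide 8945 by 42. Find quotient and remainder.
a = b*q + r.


8945 = 42 * 212 + 41
Check: 8904 + 41 = 8945

q = 212, r = 41


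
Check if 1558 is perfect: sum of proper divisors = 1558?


Proper divisors of 1558: 1, 2, 19, 38, 41, 82, 779
Sum = 1 + 2 + 19 + 38 + 41 + 82 + 779 = 962

No, 1558 is not perfect (962 ≠ 1558)


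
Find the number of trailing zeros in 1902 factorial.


floor(1902/5) = 380
floor(1902/25) = 76
floor(1902/125) = 15
floor(1902/625) = 3
Total = 474

474 trailing zeros


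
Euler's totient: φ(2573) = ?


2573 = 31 × 83
Prime factors: 31, 83
φ(2573) = 2573 × (1-1/31) × (1-1/83)
= 2573 × 30/31 × 82/83 = 2460

φ(2573) = 2460


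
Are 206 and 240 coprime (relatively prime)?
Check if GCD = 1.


Euclidean algorithm:
240 = 1 * 206 + 34
206 = 6 * 34 + 2
34 = 17 * 2 + 0
GCD(206, 240) = 2

No, not coprime (GCD = 2)


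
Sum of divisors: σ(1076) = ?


Divisors of 1076: 1, 2, 4, 269, 538, 1076
Sum = 1 + 2 + 4 + 269 + 538 + 1076 = 1890

σ(1076) = 1890


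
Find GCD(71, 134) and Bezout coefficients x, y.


Tabular extended Euclidean (each row: r = 71*s + 134*t):
r=71, s=1, t=0
r=134, s=0, t=1
q=0: r=71, s=1, t=0   [71*(1) + 134*(0) = 71]
q=1: r=63, s=-1, t=1   [71*(-1) + 134*(1) = 63]
q=1: r=8, s=2, t=-1   [71*(2) + 134*(-1) = 8]
q=7: r=7, s=-15, t=8   [71*(-15) + 134*(8) = 7]
q=1: r=1, s=17, t=-9   [71*(17) + 134*(-9) = 1]
q=7: r=0, s=-134, t=71   [71*(-134) + 134*(71) = 0]
GCD = 1; from the row with r=1: x=17, y=-9
Check: 71*(17) + 134*(-9) = 1207 - 1206 = 1

GCD = 1, x = 17, y = -9


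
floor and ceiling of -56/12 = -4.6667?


-56/12 = -4.6667
floor = -5
ceil = -4

floor = -5, ceil = -4


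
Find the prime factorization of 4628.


4628 / 2 = 2314
2314 / 2 = 1157
1157 / 13 = 89
89 / 89 = 1
4628 = 2^2 × 13 × 89


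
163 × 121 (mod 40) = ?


163 × 121 = 19723
19723 mod 40 = 3


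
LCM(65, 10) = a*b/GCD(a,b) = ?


GCD(65, 10) = 5
LCM = 65*10/5 = 650/5 = 130

LCM = 130


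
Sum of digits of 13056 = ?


1 + 3 + 0 + 5 + 6 = 15


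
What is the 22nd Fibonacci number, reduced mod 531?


F(k) mod 531 for k=1..22:
1, 1, 2, 3, 5, 8, 13, 21, 34, 55, 89, 144, 233, 377, 79, 456, 4, 460, 464, 393, 326, 188
F(22) mod 531 = 188


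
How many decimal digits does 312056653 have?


312056653 has 9 digits in base 10
floor(log10(312056653)) + 1 = floor(8.4942) + 1 = 9

9 digits (base 10)


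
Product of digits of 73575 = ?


7 × 3 × 5 × 7 × 5 = 3675


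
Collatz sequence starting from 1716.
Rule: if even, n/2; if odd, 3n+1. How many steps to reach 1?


1716 → 858 → 429 → 1288 → 644 → 322 → 161 → 484 → 242 → 121 → 364 → 182 → 91 → 274 → 137 → 412 → 206 → 103 → 310 → 155 → 466 → 233 → 700 → 350 → 175 → 526 → 263 → 790 → 395 → 1186 → 593 → 1780 → 890 → 445 → 1336 → 668 → 334 → 167 → 502 → 251 → 754 → 377 → 1132 → 566 → 283 → 850 → 425 → 1276 → 638 → 319 → 958 → 479 → 1438 → 719 → 2158 → 1079 → 3238 → 1619 → 4858 → 2429 → 7288 → 3644 → 1822 → 911 → 2734 → 1367 → 4102 → 2051 → 6154 → 3077 → 9232 → 4616 → 2308 → 1154 → 577 → 1732 → 866 → 433 → 1300 → 650 → 325 → 976 → 488 → 244 → 122 → 61 → 184 → 92 → 46 → 23 → 70 → 35 → 106 → 53 → 160 → 80 → 40 → 20 → 10 → 5 → 16 → 8 → 4 → 2 → 1
Total steps = 104

104 steps


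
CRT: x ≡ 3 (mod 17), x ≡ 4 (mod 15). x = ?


M = 17*15 = 255
M1 = M/17 = 15, M2 = M/15 = 17
M1^(-1) mod 17 = 8, M2^(-1) mod 15 = 8
x = 3*15*8 + 4*17*8 = 904
904 mod 255 = 139
Check: 139 mod 17 = 3 ✓, 139 mod 15 = 4 ✓

x ≡ 139 (mod 255)


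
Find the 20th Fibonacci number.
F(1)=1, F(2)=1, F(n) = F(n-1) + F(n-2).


Sequence: 1, 1, 2, 3, 5, 8, 13, 21, 34, 55, 89, 144, 233, 377, 610, 987, 1597, 2584, 4181, 6765
F(20) = 6765


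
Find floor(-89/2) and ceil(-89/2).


-89/2 = -44.5000
floor = -45
ceil = -44

floor = -45, ceil = -44


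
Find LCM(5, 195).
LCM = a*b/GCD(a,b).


GCD(5, 195) = 5
LCM = 5*195/5 = 975/5 = 195

LCM = 195


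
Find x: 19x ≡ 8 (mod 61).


GCD(19, 61) = 1, unique solution
a^(-1) mod 61 = 45
x = 45 * 8 mod 61 = 55

x ≡ 55 (mod 61)


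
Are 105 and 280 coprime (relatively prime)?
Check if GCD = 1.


Euclidean algorithm:
280 = 2 * 105 + 70
105 = 1 * 70 + 35
70 = 2 * 35 + 0
GCD(105, 280) = 35

No, not coprime (GCD = 35)


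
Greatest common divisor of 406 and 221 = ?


406 = 1 * 221 + 185
221 = 1 * 185 + 36
185 = 5 * 36 + 5
36 = 7 * 5 + 1
5 = 5 * 1 + 0
GCD = 1


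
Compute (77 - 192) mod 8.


77 - 192 = -115
-115 mod 8 = 5


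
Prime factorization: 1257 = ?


1257 / 3 = 419
419 / 419 = 1
1257 = 3 × 419


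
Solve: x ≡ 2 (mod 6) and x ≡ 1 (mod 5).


M = 6*5 = 30
M1 = M/6 = 5, M2 = M/5 = 6
M1^(-1) mod 6 = 5, M2^(-1) mod 5 = 1
x = 2*5*5 + 1*6*1 = 56
56 mod 30 = 26
Check: 26 mod 6 = 2 ✓, 26 mod 5 = 1 ✓

x ≡ 26 (mod 30)


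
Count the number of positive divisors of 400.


400 = 2^4 × 5^2
d(400) = (4+1) × (2+1) = 15

15 divisors


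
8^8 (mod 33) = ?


8^1 mod 33 = 8
8^2 mod 33 = 31
8^3 mod 33 = 17
8^4 mod 33 = 4
8^5 mod 33 = 32
8^6 mod 33 = 25
8^7 mod 33 = 2
8^8 mod 33 = 16


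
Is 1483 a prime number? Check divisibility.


Check divisors up to sqrt(1483) = 38.5097
No divisors found.
1483 is prime.

Yes, 1483 is prime


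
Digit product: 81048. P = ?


8 × 1 × 0 × 4 × 8 = 0


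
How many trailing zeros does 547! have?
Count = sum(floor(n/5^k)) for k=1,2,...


floor(547/5) = 109
floor(547/25) = 21
floor(547/125) = 4
Total = 134

134 trailing zeros


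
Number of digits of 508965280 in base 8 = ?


508965280 in base 8 = 3625430640
Number of digits = 10

10 digits (base 8)


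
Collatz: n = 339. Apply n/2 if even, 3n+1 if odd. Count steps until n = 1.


339 → 1018 → 509 → 1528 → 764 → 382 → 191 → 574 → 287 → 862 → 431 → 1294 → 647 → 1942 → 971 → 2914 → 1457 → 4372 → 2186 → 1093 → 3280 → 1640 → 820 → 410 → 205 → 616 → 308 → 154 → 77 → 232 → 116 → 58 → 29 → 88 → 44 → 22 → 11 → 34 → 17 → 52 → 26 → 13 → 40 → 20 → 10 → 5 → 16 → 8 → 4 → 2 → 1
Total steps = 50

50 steps


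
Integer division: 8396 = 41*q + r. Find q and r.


8396 = 41 * 204 + 32
Check: 8364 + 32 = 8396

q = 204, r = 32


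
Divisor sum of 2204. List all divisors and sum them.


Divisors of 2204: 1, 2, 4, 19, 29, 38, 58, 76, 116, 551, 1102, 2204
Sum = 1 + 2 + 4 + 19 + 29 + 38 + 58 + 76 + 116 + 551 + 1102 + 2204 = 4200

σ(2204) = 4200


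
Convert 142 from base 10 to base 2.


142 (base 10) = 142 (decimal)
142 (decimal) = 10001110 (base 2)


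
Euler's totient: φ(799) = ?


799 = 17 × 47
Prime factors: 17, 47
φ(799) = 799 × (1-1/17) × (1-1/47)
= 799 × 16/17 × 46/47 = 736

φ(799) = 736


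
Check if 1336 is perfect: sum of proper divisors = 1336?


Proper divisors of 1336: 1, 2, 4, 8, 167, 334, 668
Sum = 1 + 2 + 4 + 8 + 167 + 334 + 668 = 1184

No, 1336 is not perfect (1184 ≠ 1336)


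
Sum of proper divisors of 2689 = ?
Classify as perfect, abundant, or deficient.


Proper divisors: 1
Sum = 1 = 1
1 < 2689 → deficient

s(2689) = 1 (deficient)


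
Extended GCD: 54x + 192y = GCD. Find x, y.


Tabular extended Euclidean (each row: r = 54*s + 192*t):
r=54, s=1, t=0
r=192, s=0, t=1
q=0: r=54, s=1, t=0   [54*(1) + 192*(0) = 54]
q=3: r=30, s=-3, t=1   [54*(-3) + 192*(1) = 30]
q=1: r=24, s=4, t=-1   [54*(4) + 192*(-1) = 24]
q=1: r=6, s=-7, t=2   [54*(-7) + 192*(2) = 6]
q=4: r=0, s=32, t=-9   [54*(32) + 192*(-9) = 0]
GCD = 6; from the row with r=6: x=-7, y=2
Check: 54*(-7) + 192*(2) = -378 + 384 = 6

GCD = 6, x = -7, y = 2


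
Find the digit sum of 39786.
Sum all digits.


3 + 9 + 7 + 8 + 6 = 33


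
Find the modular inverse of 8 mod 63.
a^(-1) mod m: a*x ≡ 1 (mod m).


Use the extended Euclidean algorithm on (63, 8); each row r = 63*s + 8*t:
r=63, s=1, t=0
r=8, s=0, t=1
q=7: r=7, s=1, t=-7   [63*(1) + 8*(-7) = 7]
q=1: r=1, s=-1, t=8   [63*(-1) + 8*(8) = 1]
q=7: r=0, s=8, t=-63   [63*(8) + 8*(-63) = 0]
GCD = 1 with t = 8, so 8*(8) ≡ 1 (mod 63)
Inverse = 8 mod 63 = 8
Check: 8 * 8 = 64 ≡ 1 (mod 63)

8^(-1) ≡ 8 (mod 63)


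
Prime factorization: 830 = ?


830 / 2 = 415
415 / 5 = 83
83 / 83 = 1
830 = 2 × 5 × 83


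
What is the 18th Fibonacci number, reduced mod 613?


F(k) mod 613 for k=1..18:
1, 1, 2, 3, 5, 8, 13, 21, 34, 55, 89, 144, 233, 377, 610, 374, 371, 132
F(18) mod 613 = 132


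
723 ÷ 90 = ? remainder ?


723 = 90 * 8 + 3
Check: 720 + 3 = 723

q = 8, r = 3


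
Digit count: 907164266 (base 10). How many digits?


907164266 has 9 digits in base 10
floor(log10(907164266)) + 1 = floor(8.9577) + 1 = 9

9 digits (base 10)


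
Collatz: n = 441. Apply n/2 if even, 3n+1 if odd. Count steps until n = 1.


441 → 1324 → 662 → 331 → 994 → 497 → 1492 → 746 → 373 → 1120 → 560 → 280 → 140 → 70 → 35 → 106 → 53 → 160 → 80 → 40 → 20 → 10 → 5 → 16 → 8 → 4 → 2 → 1
Total steps = 27

27 steps


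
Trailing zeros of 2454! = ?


floor(2454/5) = 490
floor(2454/25) = 98
floor(2454/125) = 19
floor(2454/625) = 3
Total = 610

610 trailing zeros


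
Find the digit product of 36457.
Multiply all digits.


3 × 6 × 4 × 5 × 7 = 2520


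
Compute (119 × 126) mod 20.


119 × 126 = 14994
14994 mod 20 = 14


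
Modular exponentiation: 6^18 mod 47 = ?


6^1 mod 47 = 6
6^2 mod 47 = 36
6^3 mod 47 = 28
6^4 mod 47 = 27
6^5 mod 47 = 21
6^6 mod 47 = 32
6^7 mod 47 = 4
6^8 mod 47 = 24
6^9 mod 47 = 3
6^10 mod 47 = 18
6^11 mod 47 = 14
6^12 mod 47 = 37
6^13 mod 47 = 34
6^14 mod 47 = 16
6^15 mod 47 = 2
6^16 mod 47 = 12
6^17 mod 47 = 25
6^18 mod 47 = 9


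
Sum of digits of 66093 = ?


6 + 6 + 0 + 9 + 3 = 24


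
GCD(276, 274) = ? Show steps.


276 = 1 * 274 + 2
274 = 137 * 2 + 0
GCD = 2


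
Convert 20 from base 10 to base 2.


20 (base 10) = 20 (decimal)
20 (decimal) = 10100 (base 2)


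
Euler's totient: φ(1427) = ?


1427 = 1427
Prime factors: 1427
φ(1427) = 1427 × (1-1/1427)
= 1427 × 1426/1427 = 1426

φ(1427) = 1426


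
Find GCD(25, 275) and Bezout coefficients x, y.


Tabular extended Euclidean (each row: r = 25*s + 275*t):
r=25, s=1, t=0
r=275, s=0, t=1
q=0: r=25, s=1, t=0   [25*(1) + 275*(0) = 25]
q=11: r=0, s=-11, t=1   [25*(-11) + 275*(1) = 0]
GCD = 25; from the row with r=25: x=1, y=0
Check: 25*(1) + 275*(0) = 25 + 0 = 25

GCD = 25, x = 1, y = 0


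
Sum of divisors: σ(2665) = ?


Divisors of 2665: 1, 5, 13, 41, 65, 205, 533, 2665
Sum = 1 + 5 + 13 + 41 + 65 + 205 + 533 + 2665 = 3528

σ(2665) = 3528


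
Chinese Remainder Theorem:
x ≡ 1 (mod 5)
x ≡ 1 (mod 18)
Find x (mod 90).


M = 5*18 = 90
M1 = M/5 = 18, M2 = M/18 = 5
M1^(-1) mod 5 = 2, M2^(-1) mod 18 = 11
x = 1*18*2 + 1*5*11 = 91
91 mod 90 = 1
Check: 1 mod 5 = 1 ✓, 1 mod 18 = 1 ✓

x ≡ 1 (mod 90)


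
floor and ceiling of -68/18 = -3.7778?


-68/18 = -3.7778
floor = -4
ceil = -3

floor = -4, ceil = -3
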